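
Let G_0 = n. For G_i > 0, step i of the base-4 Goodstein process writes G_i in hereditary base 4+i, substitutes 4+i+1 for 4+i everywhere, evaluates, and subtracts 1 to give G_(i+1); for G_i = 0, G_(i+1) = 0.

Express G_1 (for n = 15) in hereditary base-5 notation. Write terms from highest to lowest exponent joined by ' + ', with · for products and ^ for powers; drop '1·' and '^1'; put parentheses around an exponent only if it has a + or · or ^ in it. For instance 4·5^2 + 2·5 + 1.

base 4: 15 = 3·4 + 3; at 5: 3·5 + 3 = 18; next = 17
base 5: 17 = 3·5 + 2; at 6: 3·6 + 2 = 20; next = 19

3·5 + 2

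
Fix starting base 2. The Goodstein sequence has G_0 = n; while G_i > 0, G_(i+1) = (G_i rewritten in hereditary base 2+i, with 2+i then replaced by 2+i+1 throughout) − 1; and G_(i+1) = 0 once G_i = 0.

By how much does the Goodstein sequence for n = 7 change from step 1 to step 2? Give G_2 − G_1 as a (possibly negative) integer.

[0] 7 ≡ 2^2 + 2 + 1 (base 2). Lift 3: 31. −1: 30.
[1] 30 ≡ 3^3 + 3 (base 3). Lift 4: 260. −1: 259.

229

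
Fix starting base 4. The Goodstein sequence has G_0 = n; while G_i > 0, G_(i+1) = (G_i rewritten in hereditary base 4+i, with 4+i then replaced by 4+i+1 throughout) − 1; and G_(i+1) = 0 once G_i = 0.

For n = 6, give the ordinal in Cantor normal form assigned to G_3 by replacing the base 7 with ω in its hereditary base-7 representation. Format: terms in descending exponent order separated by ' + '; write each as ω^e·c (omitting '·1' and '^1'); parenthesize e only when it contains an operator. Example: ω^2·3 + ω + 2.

6

G_0=6  [base 4] 4 + 2  →[4↦5]→  5 + 2 = 7  −1 ⇒ G_1=6
G_1=6  [base 5] 5 + 1  →[5↦6]→  6 + 1 = 7  −1 ⇒ G_2=6
G_2=6  [base 6] 6  →[6↦7]→  7 = 7  −1 ⇒ G_3=6
G_3=6  [base 7] 6  →[7↦8]→  6 = 6  −1 ⇒ G_4=5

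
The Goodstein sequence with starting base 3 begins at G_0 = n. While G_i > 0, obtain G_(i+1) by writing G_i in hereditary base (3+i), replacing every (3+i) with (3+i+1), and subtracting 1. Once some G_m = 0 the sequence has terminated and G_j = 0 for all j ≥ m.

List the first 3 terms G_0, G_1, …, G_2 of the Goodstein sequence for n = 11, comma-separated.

11, 17, 25

i=0: 11 = 3^2 + 2 (b=3); 3→4: 4^2 + 2 = 18; 18−1 = 17
i=1: 17 = 4^2 + 1 (b=4); 4→5: 5^2 + 1 = 26; 26−1 = 25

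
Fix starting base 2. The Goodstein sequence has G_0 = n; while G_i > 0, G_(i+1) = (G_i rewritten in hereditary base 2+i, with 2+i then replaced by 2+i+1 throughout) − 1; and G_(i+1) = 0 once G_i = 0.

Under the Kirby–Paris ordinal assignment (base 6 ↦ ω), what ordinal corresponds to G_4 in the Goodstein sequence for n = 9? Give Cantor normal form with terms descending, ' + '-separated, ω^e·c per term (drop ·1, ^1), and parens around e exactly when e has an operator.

ω^ω·3 + ω^3·3 + ω^2·3 + ω·3 + 1

i=0: 9 = 2^(2 + 1) + 1 (b=2); 2→3: 3^(3 + 1) + 1 = 82; 82−1 = 81
i=1: 81 = 3^(3 + 1) (b=3); 3→4: 4^(4 + 1) = 1024; 1024−1 = 1023
i=2: 1023 = 3·4^4 + 3·4^3 + 3·4^2 + 3·4 + 3 (b=4); 4→5: 3·5^5 + 3·5^3 + 3·5^2 + 3·5 + 3 = 9843; 9843−1 = 9842
i=3: 9842 = 3·5^5 + 3·5^3 + 3·5^2 + 3·5 + 2 (b=5); 5→6: 3·6^6 + 3·6^3 + 3·6^2 + 3·6 + 2 = 140744; 140744−1 = 140743
i=4: 140743 = 3·6^6 + 3·6^3 + 3·6^2 + 3·6 + 1 (b=6); 6→7: 3·7^7 + 3·7^3 + 3·7^2 + 3·7 + 1 = 2471827; 2471827−1 = 2471826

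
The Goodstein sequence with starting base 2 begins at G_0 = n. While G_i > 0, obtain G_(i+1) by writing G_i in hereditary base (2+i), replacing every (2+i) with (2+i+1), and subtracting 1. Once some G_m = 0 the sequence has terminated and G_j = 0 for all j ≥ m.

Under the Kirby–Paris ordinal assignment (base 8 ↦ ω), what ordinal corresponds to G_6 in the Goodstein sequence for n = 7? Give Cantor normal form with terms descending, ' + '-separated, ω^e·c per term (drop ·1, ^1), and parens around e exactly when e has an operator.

ω^7·7 + ω^6·7 + ω^5·7 + ω^4·7 + ω^3·7 + ω^2·7 + ω·7 + 7

(0) 7|_2 = 2^2 + 2 + 1 ↦ 3^3 + 3 + 1|_3 = 31 ⇒ 30
(1) 30|_3 = 3^3 + 3 ↦ 4^4 + 4|_4 = 260 ⇒ 259
(2) 259|_4 = 4^4 + 3 ↦ 5^5 + 3|_5 = 3128 ⇒ 3127
(3) 3127|_5 = 5^5 + 2 ↦ 6^6 + 2|_6 = 46658 ⇒ 46657
(4) 46657|_6 = 6^6 + 1 ↦ 7^7 + 1|_7 = 823544 ⇒ 823543
(5) 823543|_7 = 7^7 ↦ 8^8|_8 = 16777216 ⇒ 16777215
(6) 16777215|_8 = 7·8^7 + 7·8^6 + 7·8^5 + 7·8^4 + 7·8^3 + 7·8^2 + 7·8 + 7 ↦ 7·9^7 + 7·9^6 + 7·9^5 + 7·9^4 + 7·9^3 + 7·9^2 + 7·9 + 7|_9 = 37665880 ⇒ 37665879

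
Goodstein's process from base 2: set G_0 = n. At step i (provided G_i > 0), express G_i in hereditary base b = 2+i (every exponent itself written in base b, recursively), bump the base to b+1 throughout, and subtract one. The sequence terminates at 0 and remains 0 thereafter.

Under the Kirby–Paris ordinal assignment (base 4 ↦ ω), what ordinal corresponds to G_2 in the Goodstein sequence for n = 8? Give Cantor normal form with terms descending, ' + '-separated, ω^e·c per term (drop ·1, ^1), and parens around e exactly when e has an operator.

ω^ω·2 + ω^2·2 + ω·2 + 1

(0) 8|_2 = 2^(2 + 1) ↦ 3^(3 + 1)|_3 = 81 ⇒ 80
(1) 80|_3 = 2·3^3 + 2·3^2 + 2·3 + 2 ↦ 2·4^4 + 2·4^2 + 2·4 + 2|_4 = 554 ⇒ 553
(2) 553|_4 = 2·4^4 + 2·4^2 + 2·4 + 1 ↦ 2·5^5 + 2·5^2 + 2·5 + 1|_5 = 6311 ⇒ 6310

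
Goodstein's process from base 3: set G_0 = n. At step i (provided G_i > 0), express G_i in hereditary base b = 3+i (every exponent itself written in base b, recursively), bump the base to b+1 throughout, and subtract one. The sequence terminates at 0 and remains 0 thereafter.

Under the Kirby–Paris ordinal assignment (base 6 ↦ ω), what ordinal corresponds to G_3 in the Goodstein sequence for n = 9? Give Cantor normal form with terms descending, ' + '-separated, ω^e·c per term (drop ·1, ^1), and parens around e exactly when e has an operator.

9 —HB3→ 3^2 —bump→ 4^2 = 16 —(−1)→ 15
15 —HB4→ 3·4 + 3 —bump→ 3·5 + 3 = 18 —(−1)→ 17
17 —HB5→ 3·5 + 2 —bump→ 3·6 + 2 = 20 —(−1)→ 19
19 —HB6→ 3·6 + 1 —bump→ 3·7 + 1 = 22 —(−1)→ 21

ω·3 + 1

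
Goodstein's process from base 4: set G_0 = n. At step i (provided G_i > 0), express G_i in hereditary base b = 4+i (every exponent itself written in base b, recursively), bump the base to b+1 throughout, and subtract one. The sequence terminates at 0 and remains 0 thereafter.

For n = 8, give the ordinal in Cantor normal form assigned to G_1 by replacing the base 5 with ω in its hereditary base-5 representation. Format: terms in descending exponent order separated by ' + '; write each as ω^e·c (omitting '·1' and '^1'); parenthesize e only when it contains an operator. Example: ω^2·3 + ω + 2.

ω + 4

[0] 8 ≡ 2·4 (base 4). Lift 5: 10. −1: 9.
[1] 9 ≡ 5 + 4 (base 5). Lift 6: 10. −1: 9.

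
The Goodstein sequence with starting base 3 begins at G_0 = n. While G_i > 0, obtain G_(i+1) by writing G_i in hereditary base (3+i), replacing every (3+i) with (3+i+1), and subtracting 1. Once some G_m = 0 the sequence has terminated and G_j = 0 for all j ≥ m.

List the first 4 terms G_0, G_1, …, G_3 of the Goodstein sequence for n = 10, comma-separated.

G_0=10  [base 3] 3^2 + 1  →[3↦4]→  4^2 + 1 = 17  −1 ⇒ G_1=16
G_1=16  [base 4] 4^2  →[4↦5]→  5^2 = 25  −1 ⇒ G_2=24
G_2=24  [base 5] 4·5 + 4  →[5↦6]→  4·6 + 4 = 28  −1 ⇒ G_3=27

10, 16, 24, 27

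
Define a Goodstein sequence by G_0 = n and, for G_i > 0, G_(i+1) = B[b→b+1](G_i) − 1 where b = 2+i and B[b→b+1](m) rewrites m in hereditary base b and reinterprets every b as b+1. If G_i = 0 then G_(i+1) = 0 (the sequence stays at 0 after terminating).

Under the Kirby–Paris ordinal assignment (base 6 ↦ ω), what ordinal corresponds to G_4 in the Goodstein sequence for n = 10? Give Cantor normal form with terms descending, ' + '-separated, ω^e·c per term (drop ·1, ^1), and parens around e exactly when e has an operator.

G_0 = 10. HB_2(10) = 2^(2 + 1) + 2. Bump = 84. G_1 = 83.
G_1 = 83. HB_3(83) = 3^(3 + 1) + 2. Bump = 1026. G_2 = 1025.
G_2 = 1025. HB_4(1025) = 4^(4 + 1) + 1. Bump = 15626. G_3 = 15625.
G_3 = 15625. HB_5(15625) = 5^(5 + 1). Bump = 279936. G_4 = 279935.
G_4 = 279935. HB_6(279935) = 5·6^6 + 5·6^5 + 5·6^4 + 5·6^3 + 5·6^2 + 5·6 + 5. Bump = 4215755. G_5 = 4215754.

ω^ω·5 + ω^5·5 + ω^4·5 + ω^3·5 + ω^2·5 + ω·5 + 5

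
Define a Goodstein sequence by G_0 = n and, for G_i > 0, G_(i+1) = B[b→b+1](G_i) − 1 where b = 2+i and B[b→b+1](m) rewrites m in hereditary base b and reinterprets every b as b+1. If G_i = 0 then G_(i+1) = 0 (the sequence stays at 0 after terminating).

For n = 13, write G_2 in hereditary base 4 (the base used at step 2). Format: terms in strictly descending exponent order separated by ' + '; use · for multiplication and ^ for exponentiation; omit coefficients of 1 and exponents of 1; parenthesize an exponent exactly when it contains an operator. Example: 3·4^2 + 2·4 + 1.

G_0=13  [base 2] 2^(2 + 1) + 2^2 + 1  →[2↦3]→  3^(3 + 1) + 3^3 + 1 = 109  −1 ⇒ G_1=108
G_1=108  [base 3] 3^(3 + 1) + 3^3  →[3↦4]→  4^(4 + 1) + 4^4 = 1280  −1 ⇒ G_2=1279
G_2=1279  [base 4] 4^(4 + 1) + 3·4^3 + 3·4^2 + 3·4 + 3  →[4↦5]→  5^(5 + 1) + 3·5^3 + 3·5^2 + 3·5 + 3 = 16093  −1 ⇒ G_3=16092

4^(4 + 1) + 3·4^3 + 3·4^2 + 3·4 + 3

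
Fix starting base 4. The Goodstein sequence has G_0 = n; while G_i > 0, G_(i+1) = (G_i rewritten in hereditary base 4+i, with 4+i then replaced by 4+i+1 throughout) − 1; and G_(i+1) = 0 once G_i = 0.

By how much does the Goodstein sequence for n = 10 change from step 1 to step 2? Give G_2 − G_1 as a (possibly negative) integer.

1

step 0: 10 = 2·4 + 2; sub 5 for 4: 2·5 + 2; = 12; G_1 = 12−1 = 11
step 1: 11 = 2·5 + 1; sub 6 for 5: 2·6 + 1; = 13; G_2 = 13−1 = 12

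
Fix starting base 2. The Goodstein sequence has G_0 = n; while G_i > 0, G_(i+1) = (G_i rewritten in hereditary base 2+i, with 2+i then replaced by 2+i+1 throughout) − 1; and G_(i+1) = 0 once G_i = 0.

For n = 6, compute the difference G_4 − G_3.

43530

i=0: 6 = 2^2 + 2 (b=2); 2→3: 3^3 + 3 = 30; 30−1 = 29
i=1: 29 = 3^3 + 2 (b=3); 3→4: 4^4 + 2 = 258; 258−1 = 257
i=2: 257 = 4^4 + 1 (b=4); 4→5: 5^5 + 1 = 3126; 3126−1 = 3125
i=3: 3125 = 5^5 (b=5); 5→6: 6^6 = 46656; 46656−1 = 46655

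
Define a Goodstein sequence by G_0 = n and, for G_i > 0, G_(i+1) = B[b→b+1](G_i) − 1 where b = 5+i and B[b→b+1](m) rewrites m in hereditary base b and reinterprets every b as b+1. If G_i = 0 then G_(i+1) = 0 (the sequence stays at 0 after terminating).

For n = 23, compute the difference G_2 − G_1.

3

step 0: 23 = 4·5 + 3; sub 6 for 5: 4·6 + 3; = 27; G_1 = 27−1 = 26
step 1: 26 = 4·6 + 2; sub 7 for 6: 4·7 + 2; = 30; G_2 = 30−1 = 29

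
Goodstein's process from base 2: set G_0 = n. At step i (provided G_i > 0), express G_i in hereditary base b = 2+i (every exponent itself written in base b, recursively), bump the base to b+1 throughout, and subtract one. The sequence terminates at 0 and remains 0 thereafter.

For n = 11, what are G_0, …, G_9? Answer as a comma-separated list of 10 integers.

[0] 11 ≡ 2^(2 + 1) + 2 + 1 (base 2). Lift 3: 85. −1: 84.
[1] 84 ≡ 3^(3 + 1) + 3 (base 3). Lift 4: 1028. −1: 1027.
[2] 1027 ≡ 4^(4 + 1) + 3 (base 4). Lift 5: 15628. −1: 15627.
[3] 15627 ≡ 5^(5 + 1) + 2 (base 5). Lift 6: 279938. −1: 279937.
[4] 279937 ≡ 6^(6 + 1) + 1 (base 6). Lift 7: 5764802. −1: 5764801.
[5] 5764801 ≡ 7^(7 + 1) (base 7). Lift 8: 134217728. −1: 134217727.
[6] 134217727 ≡ 7·8^8 + 7·8^7 + 7·8^6 + 7·8^5 + 7·8^4 + 7·8^3 + 7·8^2 + 7·8 + 7 (base 8). Lift 9: 2749609303. −1: 2749609302.
[7] 2749609302 ≡ 7·9^9 + 7·9^7 + 7·9^6 + 7·9^5 + 7·9^4 + 7·9^3 + 7·9^2 + 7·9 + 6 (base 9). Lift 10: 70077777776. −1: 70077777775.
[8] 70077777775 ≡ 7·10^10 + 7·10^7 + 7·10^6 + 7·10^5 + 7·10^4 + 7·10^3 + 7·10^2 + 7·10 + 5 (base 10). Lift 11: 1997331745491. −1: 1997331745490.

11, 84, 1027, 15627, 279937, 5764801, 134217727, 2749609302, 70077777775, 1997331745490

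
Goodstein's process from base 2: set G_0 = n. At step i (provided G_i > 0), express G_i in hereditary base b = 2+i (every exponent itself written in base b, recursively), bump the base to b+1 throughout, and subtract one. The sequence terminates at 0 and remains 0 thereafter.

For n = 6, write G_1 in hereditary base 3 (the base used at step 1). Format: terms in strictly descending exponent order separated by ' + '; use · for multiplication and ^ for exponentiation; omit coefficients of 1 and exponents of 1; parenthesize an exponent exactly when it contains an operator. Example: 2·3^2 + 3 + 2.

step 0: 6 = 2^2 + 2; sub 3 for 2: 3^3 + 3; = 30; G_1 = 30−1 = 29
step 1: 29 = 3^3 + 2; sub 4 for 3: 4^4 + 2; = 258; G_2 = 258−1 = 257

3^3 + 2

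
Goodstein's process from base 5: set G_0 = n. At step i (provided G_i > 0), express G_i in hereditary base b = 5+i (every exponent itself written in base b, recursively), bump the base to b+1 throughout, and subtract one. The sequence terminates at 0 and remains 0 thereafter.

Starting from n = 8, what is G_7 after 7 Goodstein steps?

i=0: 8 = 5 + 3 (b=5); 5→6: 6 + 3 = 9; 9−1 = 8
i=1: 8 = 6 + 2 (b=6); 6→7: 7 + 2 = 9; 9−1 = 8
i=2: 8 = 7 + 1 (b=7); 7→8: 8 + 1 = 9; 9−1 = 8
i=3: 8 = 8 (b=8); 8→9: 9 = 9; 9−1 = 8
i=4: 8 = 8 (b=9); 9→10: 8 = 8; 8−1 = 7
i=5: 7 = 7 (b=10); 10→11: 7 = 7; 7−1 = 6
i=6: 6 = 6 (b=11); 11→12: 6 = 6; 6−1 = 5

5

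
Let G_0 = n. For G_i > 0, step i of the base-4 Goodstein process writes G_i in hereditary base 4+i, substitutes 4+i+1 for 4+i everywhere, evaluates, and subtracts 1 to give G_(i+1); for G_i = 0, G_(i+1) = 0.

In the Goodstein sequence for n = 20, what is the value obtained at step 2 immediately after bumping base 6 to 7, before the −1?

G_0 = 20. HB_4(20) = 4^2 + 4. Bump = 30. G_1 = 29.
G_1 = 29. HB_5(29) = 5^2 + 4. Bump = 40. G_2 = 39.
G_2 = 39. HB_6(39) = 6^2 + 3. Bump = 52. G_3 = 51.

52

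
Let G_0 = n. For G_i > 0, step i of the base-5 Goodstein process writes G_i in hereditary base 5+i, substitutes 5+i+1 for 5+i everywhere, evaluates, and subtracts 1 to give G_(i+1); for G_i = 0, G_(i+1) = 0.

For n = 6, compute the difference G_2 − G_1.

G_0 = 6. HB_5(6) = 5 + 1. Bump = 7. G_1 = 6.
G_1 = 6. HB_6(6) = 6. Bump = 7. G_2 = 6.

0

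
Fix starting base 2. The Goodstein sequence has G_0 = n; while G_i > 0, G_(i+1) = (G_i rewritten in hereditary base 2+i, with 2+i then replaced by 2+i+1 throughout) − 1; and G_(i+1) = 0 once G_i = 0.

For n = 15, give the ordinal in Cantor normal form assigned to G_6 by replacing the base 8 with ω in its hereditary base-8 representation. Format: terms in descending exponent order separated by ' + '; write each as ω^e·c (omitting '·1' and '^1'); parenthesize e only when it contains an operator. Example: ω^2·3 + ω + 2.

ω^(ω + 1) + ω^7·7 + ω^6·7 + ω^5·7 + ω^4·7 + ω^3·7 + ω^2·7 + ω·7 + 7

base 2: 15 = 2^(2 + 1) + 2^2 + 2 + 1; at 3: 3^(3 + 1) + 3^3 + 3 + 1 = 112; next = 111
base 3: 111 = 3^(3 + 1) + 3^3 + 3; at 4: 4^(4 + 1) + 4^4 + 4 = 1284; next = 1283
base 4: 1283 = 4^(4 + 1) + 4^4 + 3; at 5: 5^(5 + 1) + 5^5 + 3 = 18753; next = 18752
base 5: 18752 = 5^(5 + 1) + 5^5 + 2; at 6: 6^(6 + 1) + 6^6 + 2 = 326594; next = 326593
base 6: 326593 = 6^(6 + 1) + 6^6 + 1; at 7: 7^(7 + 1) + 7^7 + 1 = 6588345; next = 6588344
base 7: 6588344 = 7^(7 + 1) + 7^7; at 8: 8^(8 + 1) + 8^8 = 150994944; next = 150994943
base 8: 150994943 = 8^(8 + 1) + 7·8^7 + 7·8^6 + 7·8^5 + 7·8^4 + 7·8^3 + 7·8^2 + 7·8 + 7; at 9: 9^(9 + 1) + 7·9^7 + 7·9^6 + 7·9^5 + 7·9^4 + 7·9^3 + 7·9^2 + 7·9 + 7 = 3524450281; next = 3524450280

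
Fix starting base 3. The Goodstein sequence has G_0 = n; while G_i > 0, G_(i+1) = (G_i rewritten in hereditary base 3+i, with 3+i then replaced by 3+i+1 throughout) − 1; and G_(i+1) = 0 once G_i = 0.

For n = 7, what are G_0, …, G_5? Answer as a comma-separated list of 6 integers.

7 —HB3→ 2·3 + 1 —bump→ 2·4 + 1 = 9 —(−1)→ 8
8 —HB4→ 2·4 —bump→ 2·5 = 10 —(−1)→ 9
9 —HB5→ 5 + 4 —bump→ 6 + 4 = 10 —(−1)→ 9
9 —HB6→ 6 + 3 —bump→ 7 + 3 = 10 —(−1)→ 9
9 —HB7→ 7 + 2 —bump→ 8 + 2 = 10 —(−1)→ 9

7, 8, 9, 9, 9, 9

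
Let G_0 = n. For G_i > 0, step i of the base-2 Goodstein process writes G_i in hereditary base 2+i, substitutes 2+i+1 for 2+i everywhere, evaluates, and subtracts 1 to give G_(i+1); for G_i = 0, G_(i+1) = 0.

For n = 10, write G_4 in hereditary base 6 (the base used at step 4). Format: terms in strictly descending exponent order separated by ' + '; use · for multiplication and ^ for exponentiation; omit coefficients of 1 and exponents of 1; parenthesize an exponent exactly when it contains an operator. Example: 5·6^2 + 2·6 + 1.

G_0=10  [base 2] 2^(2 + 1) + 2  →[2↦3]→  3^(3 + 1) + 3 = 84  −1 ⇒ G_1=83
G_1=83  [base 3] 3^(3 + 1) + 2  →[3↦4]→  4^(4 + 1) + 2 = 1026  −1 ⇒ G_2=1025
G_2=1025  [base 4] 4^(4 + 1) + 1  →[4↦5]→  5^(5 + 1) + 1 = 15626  −1 ⇒ G_3=15625
G_3=15625  [base 5] 5^(5 + 1)  →[5↦6]→  6^(6 + 1) = 279936  −1 ⇒ G_4=279935
G_4=279935  [base 6] 5·6^6 + 5·6^5 + 5·6^4 + 5·6^3 + 5·6^2 + 5·6 + 5  →[6↦7]→  5·7^7 + 5·7^5 + 5·7^4 + 5·7^3 + 5·7^2 + 5·7 + 5 = 4215755  −1 ⇒ G_5=4215754

5·6^6 + 5·6^5 + 5·6^4 + 5·6^3 + 5·6^2 + 5·6 + 5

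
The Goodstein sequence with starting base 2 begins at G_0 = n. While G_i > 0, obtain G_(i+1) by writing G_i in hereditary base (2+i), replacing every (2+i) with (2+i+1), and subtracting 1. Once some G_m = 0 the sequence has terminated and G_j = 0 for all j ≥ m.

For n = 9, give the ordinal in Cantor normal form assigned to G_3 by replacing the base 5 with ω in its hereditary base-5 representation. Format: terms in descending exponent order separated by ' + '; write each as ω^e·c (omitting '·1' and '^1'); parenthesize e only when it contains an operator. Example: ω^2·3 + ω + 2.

9 —HB2→ 2^(2 + 1) + 1 —bump→ 3^(3 + 1) + 1 = 82 —(−1)→ 81
81 —HB3→ 3^(3 + 1) —bump→ 4^(4 + 1) = 1024 —(−1)→ 1023
1023 —HB4→ 3·4^4 + 3·4^3 + 3·4^2 + 3·4 + 3 —bump→ 3·5^5 + 3·5^3 + 3·5^2 + 3·5 + 3 = 9843 —(−1)→ 9842
9842 —HB5→ 3·5^5 + 3·5^3 + 3·5^2 + 3·5 + 2 —bump→ 3·6^6 + 3·6^3 + 3·6^2 + 3·6 + 2 = 140744 —(−1)→ 140743

ω^ω·3 + ω^3·3 + ω^2·3 + ω·3 + 2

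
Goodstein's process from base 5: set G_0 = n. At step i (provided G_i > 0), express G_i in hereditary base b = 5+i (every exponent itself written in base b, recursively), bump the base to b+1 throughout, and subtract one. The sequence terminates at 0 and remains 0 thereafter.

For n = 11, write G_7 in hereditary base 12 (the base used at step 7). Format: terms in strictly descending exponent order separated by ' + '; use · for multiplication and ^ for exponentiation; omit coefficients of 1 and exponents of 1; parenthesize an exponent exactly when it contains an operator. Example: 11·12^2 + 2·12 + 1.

12 + 1

(0) 11|_5 = 2·5 + 1 ↦ 2·6 + 1|_6 = 13 ⇒ 12
(1) 12|_6 = 2·6 ↦ 2·7|_7 = 14 ⇒ 13
(2) 13|_7 = 7 + 6 ↦ 8 + 6|_8 = 14 ⇒ 13
(3) 13|_8 = 8 + 5 ↦ 9 + 5|_9 = 14 ⇒ 13
(4) 13|_9 = 9 + 4 ↦ 10 + 4|_10 = 14 ⇒ 13
(5) 13|_10 = 10 + 3 ↦ 11 + 3|_11 = 14 ⇒ 13
(6) 13|_11 = 11 + 2 ↦ 12 + 2|_12 = 14 ⇒ 13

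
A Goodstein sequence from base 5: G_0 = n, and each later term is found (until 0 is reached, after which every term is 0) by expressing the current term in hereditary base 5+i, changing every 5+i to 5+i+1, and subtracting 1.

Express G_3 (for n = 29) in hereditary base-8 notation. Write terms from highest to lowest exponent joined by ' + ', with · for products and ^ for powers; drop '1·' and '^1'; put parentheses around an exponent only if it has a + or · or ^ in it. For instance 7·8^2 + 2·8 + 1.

(0) 29|_5 = 5^2 + 4 ↦ 6^2 + 4|_6 = 40 ⇒ 39
(1) 39|_6 = 6^2 + 3 ↦ 7^2 + 3|_7 = 52 ⇒ 51
(2) 51|_7 = 7^2 + 2 ↦ 8^2 + 2|_8 = 66 ⇒ 65
(3) 65|_8 = 8^2 + 1 ↦ 9^2 + 1|_9 = 82 ⇒ 81

8^2 + 1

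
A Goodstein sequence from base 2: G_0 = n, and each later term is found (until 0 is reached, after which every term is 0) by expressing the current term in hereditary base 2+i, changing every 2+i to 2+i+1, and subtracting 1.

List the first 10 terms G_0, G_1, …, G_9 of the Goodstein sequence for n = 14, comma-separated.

14, 110, 1281, 18750, 326591, 5862840, 134404971, 3487116548, 100000555551, 3138429262496

[0] 14 ≡ 2^(2 + 1) + 2^2 + 2 (base 2). Lift 3: 111. −1: 110.
[1] 110 ≡ 3^(3 + 1) + 3^3 + 2 (base 3). Lift 4: 1282. −1: 1281.
[2] 1281 ≡ 4^(4 + 1) + 4^4 + 1 (base 4). Lift 5: 18751. −1: 18750.
[3] 18750 ≡ 5^(5 + 1) + 5^5 (base 5). Lift 6: 326592. −1: 326591.
[4] 326591 ≡ 6^(6 + 1) + 5·6^5 + 5·6^4 + 5·6^3 + 5·6^2 + 5·6 + 5 (base 6). Lift 7: 5862841. −1: 5862840.
[5] 5862840 ≡ 7^(7 + 1) + 5·7^5 + 5·7^4 + 5·7^3 + 5·7^2 + 5·7 + 4 (base 7). Lift 8: 134404972. −1: 134404971.
[6] 134404971 ≡ 8^(8 + 1) + 5·8^5 + 5·8^4 + 5·8^3 + 5·8^2 + 5·8 + 3 (base 8). Lift 9: 3487116549. −1: 3487116548.
[7] 3487116548 ≡ 9^(9 + 1) + 5·9^5 + 5·9^4 + 5·9^3 + 5·9^2 + 5·9 + 2 (base 9). Lift 10: 100000555552. −1: 100000555551.
[8] 100000555551 ≡ 10^(10 + 1) + 5·10^5 + 5·10^4 + 5·10^3 + 5·10^2 + 5·10 + 1 (base 10). Lift 11: 3138429262497. −1: 3138429262496.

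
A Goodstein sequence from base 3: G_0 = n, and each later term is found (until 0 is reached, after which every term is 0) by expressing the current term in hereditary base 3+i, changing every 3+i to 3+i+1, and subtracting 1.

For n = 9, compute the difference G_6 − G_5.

G_0 = 9. HB_3(9) = 3^2. Bump = 16. G_1 = 15.
G_1 = 15. HB_4(15) = 3·4 + 3. Bump = 18. G_2 = 17.
G_2 = 17. HB_5(17) = 3·5 + 2. Bump = 20. G_3 = 19.
G_3 = 19. HB_6(19) = 3·6 + 1. Bump = 22. G_4 = 21.
G_4 = 21. HB_7(21) = 3·7. Bump = 24. G_5 = 23.
G_5 = 23. HB_8(23) = 2·8 + 7. Bump = 25. G_6 = 24.

1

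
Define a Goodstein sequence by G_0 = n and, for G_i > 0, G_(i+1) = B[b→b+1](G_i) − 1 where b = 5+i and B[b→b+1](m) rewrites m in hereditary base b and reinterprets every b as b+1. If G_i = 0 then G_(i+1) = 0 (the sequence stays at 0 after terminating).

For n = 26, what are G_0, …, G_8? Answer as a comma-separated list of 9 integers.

26, 36, 48, 53, 58, 63, 68, 73, 78

G_0 = 26. HB_5(26) = 5^2 + 1. Bump = 37. G_1 = 36.
G_1 = 36. HB_6(36) = 6^2. Bump = 49. G_2 = 48.
G_2 = 48. HB_7(48) = 6·7 + 6. Bump = 54. G_3 = 53.
G_3 = 53. HB_8(53) = 6·8 + 5. Bump = 59. G_4 = 58.
G_4 = 58. HB_9(58) = 6·9 + 4. Bump = 64. G_5 = 63.
G_5 = 63. HB_10(63) = 6·10 + 3. Bump = 69. G_6 = 68.
G_6 = 68. HB_11(68) = 6·11 + 2. Bump = 74. G_7 = 73.
G_7 = 73. HB_12(73) = 6·12 + 1. Bump = 79. G_8 = 78.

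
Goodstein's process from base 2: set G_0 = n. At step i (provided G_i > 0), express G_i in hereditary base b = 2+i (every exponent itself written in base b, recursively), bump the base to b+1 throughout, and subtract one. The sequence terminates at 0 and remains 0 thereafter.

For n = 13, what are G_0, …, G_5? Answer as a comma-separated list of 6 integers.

G_0 = 13. HB_2(13) = 2^(2 + 1) + 2^2 + 1. Bump = 109. G_1 = 108.
G_1 = 108. HB_3(108) = 3^(3 + 1) + 3^3. Bump = 1280. G_2 = 1279.
G_2 = 1279. HB_4(1279) = 4^(4 + 1) + 3·4^3 + 3·4^2 + 3·4 + 3. Bump = 16093. G_3 = 16092.
G_3 = 16092. HB_5(16092) = 5^(5 + 1) + 3·5^3 + 3·5^2 + 3·5 + 2. Bump = 280712. G_4 = 280711.
G_4 = 280711. HB_6(280711) = 6^(6 + 1) + 3·6^3 + 3·6^2 + 3·6 + 1. Bump = 5765999. G_5 = 5765998.

13, 108, 1279, 16092, 280711, 5765998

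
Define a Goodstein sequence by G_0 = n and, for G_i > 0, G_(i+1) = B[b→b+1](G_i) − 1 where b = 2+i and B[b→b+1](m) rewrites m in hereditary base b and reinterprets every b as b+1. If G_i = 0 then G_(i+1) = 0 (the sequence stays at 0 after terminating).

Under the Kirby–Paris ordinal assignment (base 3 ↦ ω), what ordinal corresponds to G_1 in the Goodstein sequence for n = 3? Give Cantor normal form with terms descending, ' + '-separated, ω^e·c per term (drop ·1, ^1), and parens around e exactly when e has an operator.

[0] 3 ≡ 2 + 1 (base 2). Lift 3: 4. −1: 3.
[1] 3 ≡ 3 (base 3). Lift 4: 4. −1: 3.

ω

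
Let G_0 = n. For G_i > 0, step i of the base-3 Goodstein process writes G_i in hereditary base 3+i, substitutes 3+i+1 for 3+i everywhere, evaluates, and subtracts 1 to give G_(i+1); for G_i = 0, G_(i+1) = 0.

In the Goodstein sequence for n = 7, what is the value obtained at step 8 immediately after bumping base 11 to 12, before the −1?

8

[0] 7 ≡ 2·3 + 1 (base 3). Lift 4: 9. −1: 8.
[1] 8 ≡ 2·4 (base 4). Lift 5: 10. −1: 9.
[2] 9 ≡ 5 + 4 (base 5). Lift 6: 10. −1: 9.
[3] 9 ≡ 6 + 3 (base 6). Lift 7: 10. −1: 9.
[4] 9 ≡ 7 + 2 (base 7). Lift 8: 10. −1: 9.
[5] 9 ≡ 8 + 1 (base 8). Lift 9: 10. −1: 9.
[6] 9 ≡ 9 (base 9). Lift 10: 10. −1: 9.
[7] 9 ≡ 9 (base 10). Lift 11: 9. −1: 8.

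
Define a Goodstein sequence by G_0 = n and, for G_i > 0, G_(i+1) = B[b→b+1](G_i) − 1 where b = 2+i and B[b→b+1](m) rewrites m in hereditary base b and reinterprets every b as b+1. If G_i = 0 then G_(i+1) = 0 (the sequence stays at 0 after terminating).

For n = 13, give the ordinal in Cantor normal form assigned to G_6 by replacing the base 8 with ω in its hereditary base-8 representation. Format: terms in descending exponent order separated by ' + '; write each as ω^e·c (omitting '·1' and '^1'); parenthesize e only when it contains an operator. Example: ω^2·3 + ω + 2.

13 —HB2→ 2^(2 + 1) + 2^2 + 1 —bump→ 3^(3 + 1) + 3^3 + 1 = 109 —(−1)→ 108
108 —HB3→ 3^(3 + 1) + 3^3 —bump→ 4^(4 + 1) + 4^4 = 1280 —(−1)→ 1279
1279 —HB4→ 4^(4 + 1) + 3·4^3 + 3·4^2 + 3·4 + 3 —bump→ 5^(5 + 1) + 3·5^3 + 3·5^2 + 3·5 + 3 = 16093 —(−1)→ 16092
16092 —HB5→ 5^(5 + 1) + 3·5^3 + 3·5^2 + 3·5 + 2 —bump→ 6^(6 + 1) + 3·6^3 + 3·6^2 + 3·6 + 2 = 280712 —(−1)→ 280711
280711 —HB6→ 6^(6 + 1) + 3·6^3 + 3·6^2 + 3·6 + 1 —bump→ 7^(7 + 1) + 3·7^3 + 3·7^2 + 3·7 + 1 = 5765999 —(−1)→ 5765998
5765998 —HB7→ 7^(7 + 1) + 3·7^3 + 3·7^2 + 3·7 —bump→ 8^(8 + 1) + 3·8^3 + 3·8^2 + 3·8 = 134219480 —(−1)→ 134219479
134219479 —HB8→ 8^(8 + 1) + 3·8^3 + 3·8^2 + 2·8 + 7 —bump→ 9^(9 + 1) + 3·9^3 + 3·9^2 + 2·9 + 7 = 3486786856 —(−1)→ 3486786855

ω^(ω + 1) + ω^3·3 + ω^2·3 + ω·2 + 7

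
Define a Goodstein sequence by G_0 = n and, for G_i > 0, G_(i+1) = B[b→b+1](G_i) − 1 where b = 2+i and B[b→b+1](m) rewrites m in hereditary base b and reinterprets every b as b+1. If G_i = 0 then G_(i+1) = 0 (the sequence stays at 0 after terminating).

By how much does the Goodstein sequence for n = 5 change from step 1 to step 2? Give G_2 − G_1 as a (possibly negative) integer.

5 —HB2→ 2^2 + 1 —bump→ 3^3 + 1 = 28 —(−1)→ 27
27 —HB3→ 3^3 —bump→ 4^4 = 256 —(−1)→ 255

228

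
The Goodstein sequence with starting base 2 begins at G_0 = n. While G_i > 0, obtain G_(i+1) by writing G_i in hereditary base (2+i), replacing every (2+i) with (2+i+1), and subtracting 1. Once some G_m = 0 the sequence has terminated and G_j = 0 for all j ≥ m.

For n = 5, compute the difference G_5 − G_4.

G_0=5  [base 2] 2^2 + 1  →[2↦3]→  3^3 + 1 = 28  −1 ⇒ G_1=27
G_1=27  [base 3] 3^3  →[3↦4]→  4^4 = 256  −1 ⇒ G_2=255
G_2=255  [base 4] 3·4^3 + 3·4^2 + 3·4 + 3  →[4↦5]→  3·5^3 + 3·5^2 + 3·5 + 3 = 468  −1 ⇒ G_3=467
G_3=467  [base 5] 3·5^3 + 3·5^2 + 3·5 + 2  →[5↦6]→  3·6^3 + 3·6^2 + 3·6 + 2 = 776  −1 ⇒ G_4=775
G_4=775  [base 6] 3·6^3 + 3·6^2 + 3·6 + 1  →[6↦7]→  3·7^3 + 3·7^2 + 3·7 + 1 = 1198  −1 ⇒ G_5=1197

422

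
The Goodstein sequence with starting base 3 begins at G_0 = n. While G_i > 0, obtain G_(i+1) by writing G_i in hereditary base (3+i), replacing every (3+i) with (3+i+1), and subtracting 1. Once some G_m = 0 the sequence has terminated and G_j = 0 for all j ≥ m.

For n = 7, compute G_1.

i=0: 7 = 2·3 + 1 (b=3); 3→4: 2·4 + 1 = 9; 9−1 = 8
i=1: 8 = 2·4 (b=4); 4→5: 2·5 = 10; 10−1 = 9

8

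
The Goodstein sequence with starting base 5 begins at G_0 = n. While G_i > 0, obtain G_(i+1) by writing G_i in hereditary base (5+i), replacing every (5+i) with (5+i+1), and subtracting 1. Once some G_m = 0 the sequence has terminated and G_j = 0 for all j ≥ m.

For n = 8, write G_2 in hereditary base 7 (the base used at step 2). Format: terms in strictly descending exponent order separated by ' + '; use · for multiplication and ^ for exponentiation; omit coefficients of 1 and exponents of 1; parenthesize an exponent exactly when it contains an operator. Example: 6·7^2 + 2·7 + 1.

i=0: 8 = 5 + 3 (b=5); 5→6: 6 + 3 = 9; 9−1 = 8
i=1: 8 = 6 + 2 (b=6); 6→7: 7 + 2 = 9; 9−1 = 8

7 + 1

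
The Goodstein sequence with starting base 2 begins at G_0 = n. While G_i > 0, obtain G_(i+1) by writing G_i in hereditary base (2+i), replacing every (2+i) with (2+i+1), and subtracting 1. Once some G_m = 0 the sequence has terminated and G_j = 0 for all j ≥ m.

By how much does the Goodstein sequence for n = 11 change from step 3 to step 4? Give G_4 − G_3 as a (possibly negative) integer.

[0] 11 ≡ 2^(2 + 1) + 2 + 1 (base 2). Lift 3: 85. −1: 84.
[1] 84 ≡ 3^(3 + 1) + 3 (base 3). Lift 4: 1028. −1: 1027.
[2] 1027 ≡ 4^(4 + 1) + 3 (base 4). Lift 5: 15628. −1: 15627.
[3] 15627 ≡ 5^(5 + 1) + 2 (base 5). Lift 6: 279938. −1: 279937.

264310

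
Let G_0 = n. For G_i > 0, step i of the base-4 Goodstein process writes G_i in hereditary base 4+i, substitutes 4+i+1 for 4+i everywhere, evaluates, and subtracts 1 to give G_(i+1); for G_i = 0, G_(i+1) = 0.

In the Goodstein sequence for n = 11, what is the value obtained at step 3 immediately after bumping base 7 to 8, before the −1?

16

G_0=11  [base 4] 2·4 + 3  →[4↦5]→  2·5 + 3 = 13  −1 ⇒ G_1=12
G_1=12  [base 5] 2·5 + 2  →[5↦6]→  2·6 + 2 = 14  −1 ⇒ G_2=13
G_2=13  [base 6] 2·6 + 1  →[6↦7]→  2·7 + 1 = 15  −1 ⇒ G_3=14
G_3=14  [base 7] 2·7  →[7↦8]→  2·8 = 16  −1 ⇒ G_4=15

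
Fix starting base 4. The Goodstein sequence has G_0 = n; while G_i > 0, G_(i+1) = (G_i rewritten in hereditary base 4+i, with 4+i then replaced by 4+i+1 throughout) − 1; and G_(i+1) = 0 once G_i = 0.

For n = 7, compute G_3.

G_0=7  [base 4] 4 + 3  →[4↦5]→  5 + 3 = 8  −1 ⇒ G_1=7
G_1=7  [base 5] 5 + 2  →[5↦6]→  6 + 2 = 8  −1 ⇒ G_2=7
G_2=7  [base 6] 6 + 1  →[6↦7]→  7 + 1 = 8  −1 ⇒ G_3=7
G_3=7  [base 7] 7  →[7↦8]→  8 = 8  −1 ⇒ G_4=7

7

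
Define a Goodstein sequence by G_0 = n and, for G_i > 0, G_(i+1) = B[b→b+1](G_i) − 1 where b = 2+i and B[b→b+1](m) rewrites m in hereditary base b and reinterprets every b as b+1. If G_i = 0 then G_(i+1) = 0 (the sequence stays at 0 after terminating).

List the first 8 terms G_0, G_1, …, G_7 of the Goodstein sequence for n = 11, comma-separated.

11, 84, 1027, 15627, 279937, 5764801, 134217727, 2749609302

[0] 11 ≡ 2^(2 + 1) + 2 + 1 (base 2). Lift 3: 85. −1: 84.
[1] 84 ≡ 3^(3 + 1) + 3 (base 3). Lift 4: 1028. −1: 1027.
[2] 1027 ≡ 4^(4 + 1) + 3 (base 4). Lift 5: 15628. −1: 15627.
[3] 15627 ≡ 5^(5 + 1) + 2 (base 5). Lift 6: 279938. −1: 279937.
[4] 279937 ≡ 6^(6 + 1) + 1 (base 6). Lift 7: 5764802. −1: 5764801.
[5] 5764801 ≡ 7^(7 + 1) (base 7). Lift 8: 134217728. −1: 134217727.
[6] 134217727 ≡ 7·8^8 + 7·8^7 + 7·8^6 + 7·8^5 + 7·8^4 + 7·8^3 + 7·8^2 + 7·8 + 7 (base 8). Lift 9: 2749609303. −1: 2749609302.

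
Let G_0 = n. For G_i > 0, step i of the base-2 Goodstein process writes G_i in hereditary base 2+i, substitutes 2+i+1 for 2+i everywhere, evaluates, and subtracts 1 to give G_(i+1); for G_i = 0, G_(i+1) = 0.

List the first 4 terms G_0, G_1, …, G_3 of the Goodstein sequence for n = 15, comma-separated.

15, 111, 1283, 18752

base 2: 15 = 2^(2 + 1) + 2^2 + 2 + 1; at 3: 3^(3 + 1) + 3^3 + 3 + 1 = 112; next = 111
base 3: 111 = 3^(3 + 1) + 3^3 + 3; at 4: 4^(4 + 1) + 4^4 + 4 = 1284; next = 1283
base 4: 1283 = 4^(4 + 1) + 4^4 + 3; at 5: 5^(5 + 1) + 5^5 + 3 = 18753; next = 18752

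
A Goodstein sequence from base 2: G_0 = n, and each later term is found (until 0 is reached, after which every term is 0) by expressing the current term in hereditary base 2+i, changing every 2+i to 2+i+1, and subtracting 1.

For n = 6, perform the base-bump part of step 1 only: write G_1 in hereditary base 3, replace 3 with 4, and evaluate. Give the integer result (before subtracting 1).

258

6 —HB2→ 2^2 + 2 —bump→ 3^3 + 3 = 30 —(−1)→ 29
29 —HB3→ 3^3 + 2 —bump→ 4^4 + 2 = 258 —(−1)→ 257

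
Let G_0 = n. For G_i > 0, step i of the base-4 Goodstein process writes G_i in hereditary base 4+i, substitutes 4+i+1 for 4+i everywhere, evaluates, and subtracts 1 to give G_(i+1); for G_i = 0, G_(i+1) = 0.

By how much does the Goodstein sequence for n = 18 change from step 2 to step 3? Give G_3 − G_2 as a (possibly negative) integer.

G_0=18  [base 4] 4^2 + 2  →[4↦5]→  5^2 + 2 = 27  −1 ⇒ G_1=26
G_1=26  [base 5] 5^2 + 1  →[5↦6]→  6^2 + 1 = 37  −1 ⇒ G_2=36
G_2=36  [base 6] 6^2  →[6↦7]→  7^2 = 49  −1 ⇒ G_3=48

12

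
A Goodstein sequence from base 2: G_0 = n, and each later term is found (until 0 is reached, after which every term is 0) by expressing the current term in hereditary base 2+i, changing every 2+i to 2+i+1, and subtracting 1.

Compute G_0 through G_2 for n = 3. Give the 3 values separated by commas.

G_0 = 3. HB_2(3) = 2 + 1. Bump = 4. G_1 = 3.
G_1 = 3. HB_3(3) = 3. Bump = 4. G_2 = 3.

3, 3, 3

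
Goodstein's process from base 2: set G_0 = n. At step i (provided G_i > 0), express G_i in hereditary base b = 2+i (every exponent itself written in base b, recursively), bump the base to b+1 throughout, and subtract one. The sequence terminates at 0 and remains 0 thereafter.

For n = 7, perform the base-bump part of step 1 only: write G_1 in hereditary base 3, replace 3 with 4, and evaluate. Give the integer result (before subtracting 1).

G_0=7  [base 2] 2^2 + 2 + 1  →[2↦3]→  3^3 + 3 + 1 = 31  −1 ⇒ G_1=30
G_1=30  [base 3] 3^3 + 3  →[3↦4]→  4^4 + 4 = 260  −1 ⇒ G_2=259

260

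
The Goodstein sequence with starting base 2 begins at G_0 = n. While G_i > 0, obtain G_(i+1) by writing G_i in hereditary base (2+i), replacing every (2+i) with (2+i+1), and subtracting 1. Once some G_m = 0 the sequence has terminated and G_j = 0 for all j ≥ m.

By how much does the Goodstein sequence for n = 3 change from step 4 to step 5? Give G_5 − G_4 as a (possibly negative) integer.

(0) 3|_2 = 2 + 1 ↦ 3 + 1|_3 = 4 ⇒ 3
(1) 3|_3 = 3 ↦ 4|_4 = 4 ⇒ 3
(2) 3|_4 = 3 ↦ 3|_5 = 3 ⇒ 2
(3) 2|_5 = 2 ↦ 2|_6 = 2 ⇒ 1
(4) 1|_6 = 1 ↦ 1|_7 = 1 ⇒ 0

-1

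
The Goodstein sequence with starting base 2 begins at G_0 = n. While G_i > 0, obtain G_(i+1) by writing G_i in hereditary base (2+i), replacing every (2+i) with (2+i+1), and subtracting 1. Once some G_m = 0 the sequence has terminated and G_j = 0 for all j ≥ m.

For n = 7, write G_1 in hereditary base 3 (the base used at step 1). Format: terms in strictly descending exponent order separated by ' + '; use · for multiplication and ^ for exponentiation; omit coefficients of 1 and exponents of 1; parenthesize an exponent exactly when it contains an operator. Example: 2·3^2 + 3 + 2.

G_0 = 7. HB_2(7) = 2^2 + 2 + 1. Bump = 31. G_1 = 30.
G_1 = 30. HB_3(30) = 3^3 + 3. Bump = 260. G_2 = 259.

3^3 + 3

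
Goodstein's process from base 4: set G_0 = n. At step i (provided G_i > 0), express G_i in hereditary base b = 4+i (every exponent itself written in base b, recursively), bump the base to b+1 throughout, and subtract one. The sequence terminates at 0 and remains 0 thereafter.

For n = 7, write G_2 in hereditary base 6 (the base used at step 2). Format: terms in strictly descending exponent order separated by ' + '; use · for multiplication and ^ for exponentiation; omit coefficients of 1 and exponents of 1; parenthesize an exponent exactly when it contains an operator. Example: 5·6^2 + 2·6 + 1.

base 4: 7 = 4 + 3; at 5: 5 + 3 = 8; next = 7
base 5: 7 = 5 + 2; at 6: 6 + 2 = 8; next = 7
base 6: 7 = 6 + 1; at 7: 7 + 1 = 8; next = 7

6 + 1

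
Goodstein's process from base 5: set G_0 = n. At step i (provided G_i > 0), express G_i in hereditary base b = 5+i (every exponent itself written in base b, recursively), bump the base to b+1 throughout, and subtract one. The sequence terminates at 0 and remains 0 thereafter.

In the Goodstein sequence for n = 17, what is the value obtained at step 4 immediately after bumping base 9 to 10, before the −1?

26

G_0=17  [base 5] 3·5 + 2  →[5↦6]→  3·6 + 2 = 20  −1 ⇒ G_1=19
G_1=19  [base 6] 3·6 + 1  →[6↦7]→  3·7 + 1 = 22  −1 ⇒ G_2=21
G_2=21  [base 7] 3·7  →[7↦8]→  3·8 = 24  −1 ⇒ G_3=23
G_3=23  [base 8] 2·8 + 7  →[8↦9]→  2·9 + 7 = 25  −1 ⇒ G_4=24
G_4=24  [base 9] 2·9 + 6  →[9↦10]→  2·10 + 6 = 26  −1 ⇒ G_5=25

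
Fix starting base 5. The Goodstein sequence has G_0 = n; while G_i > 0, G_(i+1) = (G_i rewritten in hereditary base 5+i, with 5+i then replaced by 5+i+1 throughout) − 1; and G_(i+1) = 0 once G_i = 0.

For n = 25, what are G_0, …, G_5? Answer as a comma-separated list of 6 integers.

step 0: 25 = 5^2; sub 6 for 5: 6^2; = 36; G_1 = 36−1 = 35
step 1: 35 = 5·6 + 5; sub 7 for 6: 5·7 + 5; = 40; G_2 = 40−1 = 39
step 2: 39 = 5·7 + 4; sub 8 for 7: 5·8 + 4; = 44; G_3 = 44−1 = 43
step 3: 43 = 5·8 + 3; sub 9 for 8: 5·9 + 3; = 48; G_4 = 48−1 = 47
step 4: 47 = 5·9 + 2; sub 10 for 9: 5·10 + 2; = 52; G_5 = 52−1 = 51

25, 35, 39, 43, 47, 51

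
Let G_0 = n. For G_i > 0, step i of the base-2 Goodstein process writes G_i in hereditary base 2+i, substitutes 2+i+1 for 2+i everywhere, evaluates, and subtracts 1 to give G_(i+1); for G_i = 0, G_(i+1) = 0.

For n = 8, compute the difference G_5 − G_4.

G_0 = 8. HB_2(8) = 2^(2 + 1). Bump = 81. G_1 = 80.
G_1 = 80. HB_3(80) = 2·3^3 + 2·3^2 + 2·3 + 2. Bump = 554. G_2 = 553.
G_2 = 553. HB_4(553) = 2·4^4 + 2·4^2 + 2·4 + 1. Bump = 6311. G_3 = 6310.
G_3 = 6310. HB_5(6310) = 2·5^5 + 2·5^2 + 2·5. Bump = 93396. G_4 = 93395.
G_4 = 93395. HB_6(93395) = 2·6^6 + 2·6^2 + 6 + 5. Bump = 1647196. G_5 = 1647195.

1553800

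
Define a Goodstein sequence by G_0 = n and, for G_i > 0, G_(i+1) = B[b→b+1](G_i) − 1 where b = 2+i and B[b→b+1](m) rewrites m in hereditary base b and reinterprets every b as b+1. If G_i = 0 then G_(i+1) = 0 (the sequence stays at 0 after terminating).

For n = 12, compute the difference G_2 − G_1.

958

[0] 12 ≡ 2^(2 + 1) + 2^2 (base 2). Lift 3: 108. −1: 107.
[1] 107 ≡ 3^(3 + 1) + 2·3^2 + 2·3 + 2 (base 3). Lift 4: 1066. −1: 1065.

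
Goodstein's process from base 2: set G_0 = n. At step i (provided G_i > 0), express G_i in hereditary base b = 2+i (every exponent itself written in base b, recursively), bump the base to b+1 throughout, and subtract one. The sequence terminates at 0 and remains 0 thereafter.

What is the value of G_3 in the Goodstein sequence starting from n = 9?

i=0: 9 = 2^(2 + 1) + 1 (b=2); 2→3: 3^(3 + 1) + 1 = 82; 82−1 = 81
i=1: 81 = 3^(3 + 1) (b=3); 3→4: 4^(4 + 1) = 1024; 1024−1 = 1023
i=2: 1023 = 3·4^4 + 3·4^3 + 3·4^2 + 3·4 + 3 (b=4); 4→5: 3·5^5 + 3·5^3 + 3·5^2 + 3·5 + 3 = 9843; 9843−1 = 9842
i=3: 9842 = 3·5^5 + 3·5^3 + 3·5^2 + 3·5 + 2 (b=5); 5→6: 3·6^6 + 3·6^3 + 3·6^2 + 3·6 + 2 = 140744; 140744−1 = 140743

9842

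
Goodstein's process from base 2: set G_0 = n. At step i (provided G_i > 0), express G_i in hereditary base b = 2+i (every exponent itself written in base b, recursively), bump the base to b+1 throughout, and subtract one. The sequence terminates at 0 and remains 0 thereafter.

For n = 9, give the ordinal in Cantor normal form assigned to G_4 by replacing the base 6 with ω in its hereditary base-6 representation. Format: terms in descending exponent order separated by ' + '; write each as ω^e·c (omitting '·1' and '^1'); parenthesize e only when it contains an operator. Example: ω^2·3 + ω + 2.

ω^ω·3 + ω^3·3 + ω^2·3 + ω·3 + 1

G_0=9  [base 2] 2^(2 + 1) + 1  →[2↦3]→  3^(3 + 1) + 1 = 82  −1 ⇒ G_1=81
G_1=81  [base 3] 3^(3 + 1)  →[3↦4]→  4^(4 + 1) = 1024  −1 ⇒ G_2=1023
G_2=1023  [base 4] 3·4^4 + 3·4^3 + 3·4^2 + 3·4 + 3  →[4↦5]→  3·5^5 + 3·5^3 + 3·5^2 + 3·5 + 3 = 9843  −1 ⇒ G_3=9842
G_3=9842  [base 5] 3·5^5 + 3·5^3 + 3·5^2 + 3·5 + 2  →[5↦6]→  3·6^6 + 3·6^3 + 3·6^2 + 3·6 + 2 = 140744  −1 ⇒ G_4=140743
G_4=140743  [base 6] 3·6^6 + 3·6^3 + 3·6^2 + 3·6 + 1  →[6↦7]→  3·7^7 + 3·7^3 + 3·7^2 + 3·7 + 1 = 2471827  −1 ⇒ G_5=2471826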